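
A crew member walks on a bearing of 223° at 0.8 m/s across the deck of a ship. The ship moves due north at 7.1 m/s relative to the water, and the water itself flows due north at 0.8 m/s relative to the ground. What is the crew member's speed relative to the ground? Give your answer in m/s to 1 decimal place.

In east/north components (m/s): crew member relative to ship = (-0.546, -0.585); ship relative to water = (0.000, 7.100); water relative to ground = (0.000, 0.800).
Sum = (-0.546, 7.315) m/s.
Speed = |(-0.546, 7.315)| = 7.335 m/s.

7.3 m/s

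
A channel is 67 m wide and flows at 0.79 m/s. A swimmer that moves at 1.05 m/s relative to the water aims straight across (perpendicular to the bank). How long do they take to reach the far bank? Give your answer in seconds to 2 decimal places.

The component of the swimmer's velocity perpendicular to the bank is 1.05 m/s.
The flow acts along the bank and has no component across it.
Time = 67 / 1.050 = 63.810 s.

63.81 s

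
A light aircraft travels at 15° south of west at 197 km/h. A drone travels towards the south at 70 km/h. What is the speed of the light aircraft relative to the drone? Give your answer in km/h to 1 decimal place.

191.2 km/h

Taking east as x and north as y: light aircraft velocity = (-190.287, -50.987) km/h; drone velocity = (0.000, -70.000) km/h.
Velocity of light aircraft relative to drone = (-190.287, -50.987) − (0.000, -70.000) = (-190.287, 19.013) km/h.
Magnitude = |(-190.287, 19.013)| = 191.235 km/h.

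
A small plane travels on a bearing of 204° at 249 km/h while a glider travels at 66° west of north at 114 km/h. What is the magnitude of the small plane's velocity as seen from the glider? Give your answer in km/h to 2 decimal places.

Taking east as x and north as y: small plane velocity = (-101.277, -227.473) km/h; glider velocity = (-104.144, 46.368) km/h.
Velocity of small plane relative to glider = (-101.277, -227.473) − (-104.144, 46.368) = (2.867, -273.841) km/h.
Magnitude = |(2.867, -273.841)| = 273.856 km/h.

273.86 km/h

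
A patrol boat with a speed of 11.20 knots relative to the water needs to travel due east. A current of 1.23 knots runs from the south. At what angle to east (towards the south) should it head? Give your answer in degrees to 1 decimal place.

6.3°

The current pushes perpendicular to the desired track; the heading must have a component into the current equal to 1.23 knots: 11.20 sin θ = 1.23.
sin θ = 0.1098, so θ = 6.305°.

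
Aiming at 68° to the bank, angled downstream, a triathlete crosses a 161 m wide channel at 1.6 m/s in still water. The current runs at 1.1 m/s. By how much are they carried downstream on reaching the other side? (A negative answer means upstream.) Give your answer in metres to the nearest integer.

Perpendicular speed = 1.483 m/s; crossing time = 161 / 1.483 = 108.528 s.
Net downstream speed = 1.699 m/s.
Drift = 1.699 × 108.528 = 184.429 m (downstream).

184 m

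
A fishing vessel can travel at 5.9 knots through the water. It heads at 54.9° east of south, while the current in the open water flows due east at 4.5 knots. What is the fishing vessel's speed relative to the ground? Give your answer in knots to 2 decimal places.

9.92 knots

Taking east as x and north as y: velocity relative to the water = (4.827, -3.393) knots; the water relative to ground = (4.500, 0.000) knots.
Velocity relative to ground = (4.827, -3.393) + (4.500, 0.000) = (9.327, -3.393) knots.
Speed = |(9.327, -3.393)| = 9.925 knots.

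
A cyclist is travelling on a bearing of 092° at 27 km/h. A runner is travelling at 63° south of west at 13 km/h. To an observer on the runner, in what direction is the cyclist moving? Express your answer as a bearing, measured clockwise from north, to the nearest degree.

072°

Taking east as x and north as y: cyclist velocity = (26.984, -0.942) km/h; runner velocity = (-5.902, -11.583) km/h.
Velocity of cyclist relative to runner = (26.984, -0.942) − (-5.902, -11.583) = (32.885, 10.641) km/h.
Bearing = atan2(32.89, 10.64) = 72.07° clockwise from north.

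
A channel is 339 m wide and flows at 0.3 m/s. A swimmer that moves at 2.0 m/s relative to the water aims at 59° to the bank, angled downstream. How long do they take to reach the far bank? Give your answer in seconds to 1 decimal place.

The component of the swimmer's velocity perpendicular to the bank is 2.0 × sin 59° = 1.714 m/s.
The flow acts along the bank and has no component across it.
Time = 339 / 1.714 = 197.744 s.

197.7 s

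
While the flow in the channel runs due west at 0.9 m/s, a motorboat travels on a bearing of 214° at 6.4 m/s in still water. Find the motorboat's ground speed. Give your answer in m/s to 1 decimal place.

Taking east as x and north as y: velocity relative to the water = (-3.579, -5.306) m/s; the water relative to ground = (-0.900, 0.000) m/s.
Velocity relative to ground = (-3.579, -5.306) + (-0.900, 0.000) = (-4.479, -5.306) m/s.
Speed = |(-4.479, -5.306)| = 6.943 m/s.

6.9 m/s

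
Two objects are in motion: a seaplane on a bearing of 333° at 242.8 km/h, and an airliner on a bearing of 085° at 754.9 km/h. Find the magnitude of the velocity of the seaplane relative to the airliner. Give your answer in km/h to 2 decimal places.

875.30 km/h

Taking east as x and north as y: seaplane velocity = (-110.229, 216.336) km/h; airliner velocity = (752.027, 65.794) km/h.
Velocity of seaplane relative to airliner = (-110.229, 216.336) − (752.027, 65.794) = (-862.256, 150.543) km/h.
Magnitude = |(-862.256, 150.543)| = 875.299 km/h.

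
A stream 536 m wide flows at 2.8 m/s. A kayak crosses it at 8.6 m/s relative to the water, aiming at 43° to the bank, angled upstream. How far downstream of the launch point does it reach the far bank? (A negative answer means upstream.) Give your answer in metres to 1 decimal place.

Perpendicular speed = 5.865 m/s; crossing time = 536 / 5.865 = 91.387 s.
Net downstream speed = -3.490 m/s.
Drift = -3.490 × 91.387 = -318.907 m (upstream).

-318.9 m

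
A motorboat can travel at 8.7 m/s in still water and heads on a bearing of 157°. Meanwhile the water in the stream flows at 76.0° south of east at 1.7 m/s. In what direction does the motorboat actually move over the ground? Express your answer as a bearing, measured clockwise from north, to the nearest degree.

158°

Taking east as x and north as y: velocity relative to the water = (3.399, -8.008) m/s; the water relative to ground = (0.411, -1.650) m/s.
Velocity relative to ground = (3.399, -8.008) + (0.411, -1.650) = (3.811, -9.658) m/s.
Bearing = atan2(3.81, -9.66) = 158.47° clockwise from north.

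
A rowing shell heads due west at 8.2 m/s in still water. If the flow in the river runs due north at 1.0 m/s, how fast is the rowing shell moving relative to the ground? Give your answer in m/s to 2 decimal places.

8.26 m/s

Taking east as x and north as y: velocity relative to the water = (-8.200, 0.000) m/s; the water relative to ground = (0.000, 1.000) m/s.
Velocity relative to ground = (-8.200, 0.000) + (0.000, 1.000) = (-8.200, 1.000) m/s.
Speed = |(-8.200, 1.000)| = 8.261 m/s.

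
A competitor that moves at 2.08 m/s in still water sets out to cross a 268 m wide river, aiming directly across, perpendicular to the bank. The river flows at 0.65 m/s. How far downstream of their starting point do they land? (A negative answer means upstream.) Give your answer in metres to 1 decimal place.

Perpendicular speed = 2.080 m/s; crossing time = 268 / 2.080 = 128.846 s.
Net downstream speed = 0.650 m/s.
Drift = 0.650 × 128.846 = 83.750 m (downstream).

83.8 m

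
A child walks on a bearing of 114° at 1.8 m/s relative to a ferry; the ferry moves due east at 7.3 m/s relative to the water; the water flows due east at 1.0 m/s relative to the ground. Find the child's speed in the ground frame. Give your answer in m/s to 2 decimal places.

9.97 m/s

In east/north components (m/s): child relative to ferry = (1.644, -0.732); ferry relative to water = (7.300, 0.000); water relative to ground = (1.000, 0.000).
Sum = (9.944, -0.732) m/s.
Speed = |(9.944, -0.732)| = 9.971 m/s.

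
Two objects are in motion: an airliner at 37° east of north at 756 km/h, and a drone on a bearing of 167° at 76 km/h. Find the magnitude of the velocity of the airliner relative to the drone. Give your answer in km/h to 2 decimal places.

Taking east as x and north as y: airliner velocity = (454.972, 603.768) km/h; drone velocity = (17.096, -74.052) km/h.
Velocity of airliner relative to drone = (454.972, 603.768) − (17.096, -74.052) = (437.876, 677.821) km/h.
Magnitude = |(437.876, 677.821)| = 806.955 km/h.

806.95 km/h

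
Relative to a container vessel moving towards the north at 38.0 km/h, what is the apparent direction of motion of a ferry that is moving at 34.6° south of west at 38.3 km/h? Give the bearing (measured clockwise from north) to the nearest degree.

Taking east as x and north as y: ferry velocity = (-31.526, -21.748) km/h; container vessel velocity = (0.000, 38.000) km/h.
Velocity of ferry relative to container vessel = (-31.526, -21.748) − (0.000, 38.000) = (-31.526, -59.748) km/h.
Bearing = atan2(-31.53, -59.75) = 207.82° clockwise from north.

208°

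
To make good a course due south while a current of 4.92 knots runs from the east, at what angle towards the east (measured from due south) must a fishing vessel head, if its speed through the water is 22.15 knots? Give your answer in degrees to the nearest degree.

13°

The current pushes perpendicular to the desired track; the heading must have a component into the current equal to 4.92 knots: 22.15 sin θ = 4.92.
sin θ = 0.2221, so θ = 12.834°.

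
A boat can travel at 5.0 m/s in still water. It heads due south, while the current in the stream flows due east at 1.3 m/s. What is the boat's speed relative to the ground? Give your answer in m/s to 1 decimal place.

5.2 m/s

Taking east as x and north as y: velocity relative to the water = (0.000, -5.000) m/s; the water relative to ground = (1.300, 0.000) m/s.
Velocity relative to ground = (0.000, -5.000) + (1.300, 0.000) = (1.300, -5.000) m/s.
Speed = |(1.300, -5.000)| = 5.166 m/s.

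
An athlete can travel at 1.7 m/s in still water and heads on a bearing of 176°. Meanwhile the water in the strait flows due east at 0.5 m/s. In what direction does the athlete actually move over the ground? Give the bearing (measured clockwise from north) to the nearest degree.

Taking east as x and north as y: velocity relative to the water = (0.119, -1.696) m/s; the water relative to ground = (0.500, 0.000) m/s.
Velocity relative to ground = (0.119, -1.696) + (0.500, 0.000) = (0.619, -1.696) m/s.
Bearing = atan2(0.62, -1.70) = 159.96° clockwise from north.

160°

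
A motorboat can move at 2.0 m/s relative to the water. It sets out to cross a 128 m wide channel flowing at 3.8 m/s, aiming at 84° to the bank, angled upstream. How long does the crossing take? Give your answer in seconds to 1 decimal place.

The component of the motorboat's velocity perpendicular to the bank is 2.0 × sin 84° = 1.989 m/s.
The current is parallel to the bank, so it does not affect the crossing time.
Time = 128 / 1.989 = 64.353 s.

64.4 s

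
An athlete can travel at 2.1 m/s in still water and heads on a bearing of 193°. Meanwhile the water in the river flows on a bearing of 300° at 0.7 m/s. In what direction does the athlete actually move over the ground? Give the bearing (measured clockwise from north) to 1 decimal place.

Taking east as x and north as y: velocity relative to the water = (-0.472, -2.046) m/s; the water relative to ground = (-0.606, 0.350) m/s.
Velocity relative to ground = (-0.472, -2.046) + (-0.606, 0.350) = (-1.079, -1.696) m/s.
Bearing = atan2(-1.08, -1.70) = 212.45° clockwise from north.

212.5°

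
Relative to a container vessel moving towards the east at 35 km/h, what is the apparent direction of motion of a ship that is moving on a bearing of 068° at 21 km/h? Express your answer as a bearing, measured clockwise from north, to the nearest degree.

Taking east as x and north as y: ship velocity = (19.471, 7.867) km/h; container vessel velocity = (35.000, 0.000) km/h.
Velocity of ship relative to container vessel = (19.471, 7.867) − (35.000, 0.000) = (-15.529, 7.867) km/h.
Bearing = atan2(-15.53, 7.87) = 296.87° clockwise from north.

297°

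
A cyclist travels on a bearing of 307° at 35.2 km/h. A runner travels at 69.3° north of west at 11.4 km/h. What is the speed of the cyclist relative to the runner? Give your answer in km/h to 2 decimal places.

Taking east as x and north as y: cyclist velocity = (-28.112, 21.184) km/h; runner velocity = (-4.030, 10.664) km/h.
Velocity of cyclist relative to runner = (-28.112, 21.184) − (-4.030, 10.664) = (-24.082, 10.520) km/h.
Magnitude = |(-24.082, 10.520)| = 26.280 km/h.

26.28 km/h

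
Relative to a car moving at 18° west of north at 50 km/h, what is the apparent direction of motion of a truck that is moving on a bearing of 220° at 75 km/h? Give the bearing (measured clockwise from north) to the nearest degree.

Taking east as x and north as y: truck velocity = (-48.209, -57.453) km/h; car velocity = (-15.451, 47.553) km/h.
Velocity of truck relative to car = (-48.209, -57.453) − (-15.451, 47.553) = (-32.758, -105.006) km/h.
Bearing = atan2(-32.76, -105.01) = 197.33° clockwise from north.

197°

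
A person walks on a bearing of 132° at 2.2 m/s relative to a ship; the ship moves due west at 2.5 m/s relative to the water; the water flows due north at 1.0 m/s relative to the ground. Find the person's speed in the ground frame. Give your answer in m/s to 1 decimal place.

In east/north components (m/s): person relative to ship = (1.635, -1.472); ship relative to water = (-2.500, 0.000); water relative to ground = (0.000, 1.000).
Sum = (-0.865, -0.472) m/s.
Speed = |(-0.865, -0.472)| = 0.986 m/s.

1.0 m/s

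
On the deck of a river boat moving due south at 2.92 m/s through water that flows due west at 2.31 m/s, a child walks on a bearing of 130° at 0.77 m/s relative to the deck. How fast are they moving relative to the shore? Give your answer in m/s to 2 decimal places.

In east/north components (m/s): child relative to river boat = (0.590, -0.495); river boat relative to water = (0.000, -2.920); water relative to ground = (-2.310, 0.000).
Sum = (-1.720, -3.415) m/s.
Speed = |(-1.720, -3.415)| = 3.824 m/s.

3.82 m/s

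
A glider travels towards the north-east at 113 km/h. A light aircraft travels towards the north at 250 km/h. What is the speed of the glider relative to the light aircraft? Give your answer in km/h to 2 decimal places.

Taking east as x and north as y: glider velocity = (79.903, 79.903) km/h; light aircraft velocity = (0.000, 250.000) km/h.
Velocity of glider relative to light aircraft = (79.903, 79.903) − (0.000, 250.000) = (79.903, -170.097) km/h.
Magnitude = |(79.903, -170.097)| = 187.929 km/h.

187.93 km/h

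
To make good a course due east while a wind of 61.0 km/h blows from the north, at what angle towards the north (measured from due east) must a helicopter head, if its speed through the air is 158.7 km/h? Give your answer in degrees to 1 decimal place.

The wind pushes perpendicular to the desired track; the heading must have a component into the wind equal to 61.0 km/h: 158.7 sin θ = 61.0.
sin θ = 0.3844, so θ = 22.605°.

22.6°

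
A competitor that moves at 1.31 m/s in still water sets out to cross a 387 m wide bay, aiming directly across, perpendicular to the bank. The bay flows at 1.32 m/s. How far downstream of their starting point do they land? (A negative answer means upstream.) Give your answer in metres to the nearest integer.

390 m

Perpendicular speed = 1.310 m/s; crossing time = 387 / 1.310 = 295.420 s.
Net downstream speed = 1.320 m/s.
Drift = 1.320 × 295.420 = 389.954 m (downstream).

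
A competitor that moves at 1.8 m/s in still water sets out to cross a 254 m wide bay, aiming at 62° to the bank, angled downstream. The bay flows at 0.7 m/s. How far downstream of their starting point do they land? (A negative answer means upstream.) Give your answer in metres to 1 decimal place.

Perpendicular speed = 1.589 m/s; crossing time = 254 / 1.589 = 159.818 s.
Net downstream speed = 1.545 m/s.
Drift = 1.545 × 159.818 = 246.927 m (downstream).

246.9 m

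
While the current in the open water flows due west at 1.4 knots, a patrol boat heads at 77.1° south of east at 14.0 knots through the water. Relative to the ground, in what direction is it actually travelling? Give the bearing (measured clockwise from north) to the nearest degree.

173°

Taking east as x and north as y: velocity relative to the water = (3.126, -13.647) knots; the water relative to ground = (-1.400, 0.000) knots.
Velocity relative to ground = (3.126, -13.647) + (-1.400, 0.000) = (1.726, -13.647) knots.
Bearing = atan2(1.73, -13.65) = 172.79° clockwise from north.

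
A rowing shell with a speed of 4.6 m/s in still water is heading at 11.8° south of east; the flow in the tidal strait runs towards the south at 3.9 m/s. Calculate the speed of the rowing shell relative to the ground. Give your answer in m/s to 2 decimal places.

6.61 m/s

Taking east as x and north as y: velocity relative to the water = (4.503, -0.941) m/s; the water relative to ground = (0.000, -3.900) m/s.
Velocity relative to ground = (4.503, -0.941) + (0.000, -3.900) = (4.503, -4.841) m/s.
Speed = |(4.503, -4.841)| = 6.611 m/s.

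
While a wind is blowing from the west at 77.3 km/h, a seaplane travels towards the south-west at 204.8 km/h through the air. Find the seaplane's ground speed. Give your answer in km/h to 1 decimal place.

Taking east as x and north as y: velocity relative to the air = (-144.815, -144.815) km/h; the air relative to ground = (77.300, 0.000) km/h.
Velocity relative to ground = (-144.815, -144.815) + (77.300, 0.000) = (-67.515, -144.815) km/h.
Speed = |(-67.515, -144.815)| = 159.781 km/h.

159.8 km/h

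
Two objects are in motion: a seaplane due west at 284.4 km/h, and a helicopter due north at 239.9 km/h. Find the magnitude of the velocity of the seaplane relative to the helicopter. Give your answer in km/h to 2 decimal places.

372.07 km/h

Taking east as x and north as y: seaplane velocity = (-284.400, 0.000) km/h; helicopter velocity = (0.000, 239.900) km/h.
Velocity of seaplane relative to helicopter = (-284.400, 0.000) − (0.000, 239.900) = (-284.400, -239.900) km/h.
Magnitude = |(-284.400, -239.900)| = 372.069 km/h.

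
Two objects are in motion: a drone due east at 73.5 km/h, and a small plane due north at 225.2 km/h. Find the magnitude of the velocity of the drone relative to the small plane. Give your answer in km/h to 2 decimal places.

Taking east as x and north as y: drone velocity = (73.500, 0.000) km/h; small plane velocity = (0.000, 225.200) km/h.
Velocity of drone relative to small plane = (73.500, 0.000) − (0.000, 225.200) = (73.500, -225.200) km/h.
Magnitude = |(73.500, -225.200)| = 236.891 km/h.

236.89 km/h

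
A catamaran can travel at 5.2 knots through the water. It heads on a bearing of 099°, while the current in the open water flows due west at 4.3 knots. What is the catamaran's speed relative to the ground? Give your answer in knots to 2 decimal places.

1.17 knots

Taking east as x and north as y: velocity relative to the water = (5.136, -0.813) knots; the water relative to ground = (-4.300, 0.000) knots.
Velocity relative to ground = (5.136, -0.813) + (-4.300, 0.000) = (0.836, -0.813) knots.
Speed = |(0.836, -0.813)| = 1.166 knots.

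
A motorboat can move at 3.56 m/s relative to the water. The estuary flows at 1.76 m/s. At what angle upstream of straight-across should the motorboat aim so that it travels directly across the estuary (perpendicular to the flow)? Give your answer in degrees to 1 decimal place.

To cancel the current, the upstream component of the motorboat's velocity must equal the flow: 3.56 sin θ = 1.76.
sin θ = 1.76 / 3.56 = 0.4944.
θ = arcsin(0.4944) = 29.629°.

29.6°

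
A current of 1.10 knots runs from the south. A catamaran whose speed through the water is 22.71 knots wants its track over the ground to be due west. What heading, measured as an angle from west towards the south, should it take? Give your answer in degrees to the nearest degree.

The current pushes perpendicular to the desired track; the heading must have a component into the current equal to 1.10 knots: 22.71 sin θ = 1.10.
sin θ = 0.0484, so θ = 2.776°.

3°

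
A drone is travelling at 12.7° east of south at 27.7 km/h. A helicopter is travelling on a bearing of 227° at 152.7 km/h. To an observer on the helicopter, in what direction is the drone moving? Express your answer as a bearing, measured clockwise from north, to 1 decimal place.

056.8°

Taking east as x and north as y: drone velocity = (6.090, -27.022) km/h; helicopter velocity = (-111.678, -104.141) km/h.
Velocity of drone relative to helicopter = (6.090, -27.022) − (-111.678, -104.141) = (117.767, 77.119) km/h.
Bearing = atan2(117.77, 77.12) = 56.78° clockwise from north.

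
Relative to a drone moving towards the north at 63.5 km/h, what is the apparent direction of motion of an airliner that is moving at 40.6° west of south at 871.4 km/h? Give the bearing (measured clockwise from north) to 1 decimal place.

218.0°

Taking east as x and north as y: airliner velocity = (-567.085, -661.629) km/h; drone velocity = (0.000, 63.500) km/h.
Velocity of airliner relative to drone = (-567.085, -661.629) − (0.000, 63.500) = (-567.085, -725.129) km/h.
Bearing = atan2(-567.08, -725.13) = 218.03° clockwise from north.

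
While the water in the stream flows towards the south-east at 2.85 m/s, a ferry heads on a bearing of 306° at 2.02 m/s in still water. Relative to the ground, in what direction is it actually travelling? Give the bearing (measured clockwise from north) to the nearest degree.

155°

Taking east as x and north as y: velocity relative to the water = (-1.634, 1.187) m/s; the water relative to ground = (2.015, -2.015) m/s.
Velocity relative to ground = (-1.634, 1.187) + (2.015, -2.015) = (0.381, -0.828) m/s.
Bearing = atan2(0.38, -0.83) = 155.29° clockwise from north.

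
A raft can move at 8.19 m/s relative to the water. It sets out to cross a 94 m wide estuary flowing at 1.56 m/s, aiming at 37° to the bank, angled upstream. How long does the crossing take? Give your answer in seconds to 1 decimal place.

The component of the raft's velocity perpendicular to the bank is 8.19 × sin 37° = 4.929 m/s.
Only the cross-stream component determines the crossing time; the current contributes nothing perpendicular to the bank.
Time = 94 / 4.929 = 19.071 s.

19.1 s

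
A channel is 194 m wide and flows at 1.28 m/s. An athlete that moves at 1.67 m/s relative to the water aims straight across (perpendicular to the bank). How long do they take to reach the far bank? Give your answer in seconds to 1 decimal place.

116.2 s

The component of the athlete's velocity perpendicular to the bank is 1.67 m/s.
Only the cross-stream component determines the crossing time; the current contributes nothing perpendicular to the bank.
Time = 194 / 1.670 = 116.168 s.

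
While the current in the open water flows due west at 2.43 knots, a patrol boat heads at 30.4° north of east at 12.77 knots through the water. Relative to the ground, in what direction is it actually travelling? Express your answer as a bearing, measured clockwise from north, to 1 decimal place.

Taking east as x and north as y: velocity relative to the water = (11.014, 6.462) knots; the water relative to ground = (-2.430, 0.000) knots.
Velocity relative to ground = (11.014, 6.462) + (-2.430, 0.000) = (8.584, 6.462) knots.
Bearing = atan2(8.58, 6.46) = 53.03° clockwise from north.

053.0°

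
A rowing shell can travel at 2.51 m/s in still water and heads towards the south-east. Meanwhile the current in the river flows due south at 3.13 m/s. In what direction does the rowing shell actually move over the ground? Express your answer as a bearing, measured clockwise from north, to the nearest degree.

Taking east as x and north as y: velocity relative to the water = (1.775, -1.775) m/s; the water relative to ground = (0.000, -3.130) m/s.
Velocity relative to ground = (1.775, -1.775) + (0.000, -3.130) = (1.775, -4.905) m/s.
Bearing = atan2(1.77, -4.90) = 160.11° clockwise from north.

160°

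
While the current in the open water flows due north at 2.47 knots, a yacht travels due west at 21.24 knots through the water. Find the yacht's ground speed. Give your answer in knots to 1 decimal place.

21.4 knots

Taking east as x and north as y: velocity relative to the water = (-21.240, 0.000) knots; the water relative to ground = (0.000, 2.470) knots.
Velocity relative to ground = (-21.240, 0.000) + (0.000, 2.470) = (-21.240, 2.470) knots.
Speed = |(-21.240, 2.470)| = 21.383 knots.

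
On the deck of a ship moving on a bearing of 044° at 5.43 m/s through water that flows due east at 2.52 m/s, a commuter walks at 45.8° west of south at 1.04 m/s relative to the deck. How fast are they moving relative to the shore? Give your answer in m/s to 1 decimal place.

In east/north components (m/s): commuter relative to ship = (-0.746, -0.725); ship relative to water = (3.772, 3.906); water relative to ground = (2.520, 0.000).
Sum = (5.546, 3.181) m/s.
Speed = |(5.546, 3.181)| = 6.394 m/s.

6.4 m/s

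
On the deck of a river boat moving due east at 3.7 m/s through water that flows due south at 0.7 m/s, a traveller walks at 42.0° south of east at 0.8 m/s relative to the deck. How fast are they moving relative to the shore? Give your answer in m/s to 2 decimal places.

4.47 m/s

In east/north components (m/s): traveller relative to river boat = (0.595, -0.535); river boat relative to water = (3.700, 0.000); water relative to ground = (0.000, -0.700).
Sum = (4.295, -1.235) m/s.
Speed = |(4.295, -1.235)| = 4.469 m/s.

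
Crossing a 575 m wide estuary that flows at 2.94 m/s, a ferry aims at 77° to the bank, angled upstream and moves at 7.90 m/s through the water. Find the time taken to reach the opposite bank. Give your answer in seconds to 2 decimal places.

74.70 s

The component of the ferry's velocity perpendicular to the bank is 7.90 × sin 77° = 7.698 m/s.
The current is parallel to the bank, so it does not affect the crossing time.
Time = 575 / 7.698 = 74.699 s.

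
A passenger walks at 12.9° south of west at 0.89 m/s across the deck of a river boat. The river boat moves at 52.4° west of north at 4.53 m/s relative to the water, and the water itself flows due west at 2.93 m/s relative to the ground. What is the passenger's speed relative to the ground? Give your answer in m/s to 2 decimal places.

7.82 m/s

In east/north components (m/s): passenger relative to river boat = (-0.868, -0.199); river boat relative to water = (-3.589, 2.764); water relative to ground = (-2.930, 0.000).
Sum = (-7.387, 2.565) m/s.
Speed = |(-7.387, 2.565)| = 7.819 m/s.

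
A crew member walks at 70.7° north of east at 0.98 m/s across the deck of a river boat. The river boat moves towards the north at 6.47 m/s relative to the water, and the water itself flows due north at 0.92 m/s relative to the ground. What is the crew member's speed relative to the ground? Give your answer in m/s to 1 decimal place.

8.3 m/s

In east/north components (m/s): crew member relative to river boat = (0.324, 0.925); river boat relative to water = (0.000, 6.470); water relative to ground = (0.000, 0.920).
Sum = (0.324, 8.315) m/s.
Speed = |(0.324, 8.315)| = 8.321 m/s.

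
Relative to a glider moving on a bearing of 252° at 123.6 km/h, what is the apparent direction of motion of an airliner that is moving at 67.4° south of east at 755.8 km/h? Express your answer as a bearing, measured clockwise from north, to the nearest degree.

Taking east as x and north as y: airliner velocity = (290.450, -697.762) km/h; glider velocity = (-117.551, -38.195) km/h.
Velocity of airliner relative to glider = (290.450, -697.762) − (-117.551, -38.195) = (408.001, -659.568) km/h.
Bearing = atan2(408.00, -659.57) = 148.26° clockwise from north.

148°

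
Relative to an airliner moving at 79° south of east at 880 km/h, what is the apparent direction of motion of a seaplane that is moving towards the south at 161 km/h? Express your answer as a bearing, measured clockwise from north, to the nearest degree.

Taking east as x and north as y: seaplane velocity = (0.000, -161.000) km/h; airliner velocity = (167.912, -863.832) km/h.
Velocity of seaplane relative to airliner = (0.000, -161.000) − (167.912, -863.832) = (-167.912, 702.832) km/h.
Bearing = atan2(-167.91, 702.83) = 346.56° clockwise from north.

347°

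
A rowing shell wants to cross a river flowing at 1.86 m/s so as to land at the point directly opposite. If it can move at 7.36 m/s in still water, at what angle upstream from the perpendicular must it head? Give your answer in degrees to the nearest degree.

15°

To cancel the current, the upstream component of the rowing shell's velocity must equal the flow: 7.36 sin θ = 1.86.
sin θ = 1.86 / 7.36 = 0.2527.
θ = arcsin(0.2527) = 14.638°.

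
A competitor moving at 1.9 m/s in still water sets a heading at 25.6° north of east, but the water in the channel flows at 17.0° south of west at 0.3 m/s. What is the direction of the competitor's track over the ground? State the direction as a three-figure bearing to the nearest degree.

Taking east as x and north as y: velocity relative to the water = (1.713, 0.821) m/s; the water relative to ground = (-0.287, -0.088) m/s.
Velocity relative to ground = (1.713, 0.821) + (-0.287, -0.088) = (1.427, 0.733) m/s.
Bearing = atan2(1.43, 0.73) = 62.80° clockwise from north.

063°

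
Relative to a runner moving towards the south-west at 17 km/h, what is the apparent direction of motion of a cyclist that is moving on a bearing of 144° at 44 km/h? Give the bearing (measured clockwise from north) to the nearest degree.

122°

Taking east as x and north as y: cyclist velocity = (25.863, -35.597) km/h; runner velocity = (-12.021, -12.021) km/h.
Velocity of cyclist relative to runner = (25.863, -35.597) − (-12.021, -12.021) = (37.883, -23.576) km/h.
Bearing = atan2(37.88, -23.58) = 121.90° clockwise from north.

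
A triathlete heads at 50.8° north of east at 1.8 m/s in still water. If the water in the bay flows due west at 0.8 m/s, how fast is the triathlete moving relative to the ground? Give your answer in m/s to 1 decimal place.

1.4 m/s

Taking east as x and north as y: velocity relative to the water = (1.138, 1.395) m/s; the water relative to ground = (-0.800, 0.000) m/s.
Velocity relative to ground = (1.138, 1.395) + (-0.800, 0.000) = (0.338, 1.395) m/s.
Speed = |(0.338, 1.395)| = 1.435 m/s.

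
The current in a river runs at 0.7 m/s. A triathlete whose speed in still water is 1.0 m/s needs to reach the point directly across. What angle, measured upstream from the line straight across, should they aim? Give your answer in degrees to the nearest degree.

44°

To cancel the current, the upstream component of the triathlete's velocity must equal the flow: 1.0 sin θ = 0.7.
sin θ = 0.7 / 1.0 = 0.7000.
θ = arcsin(0.7000) = 44.427°.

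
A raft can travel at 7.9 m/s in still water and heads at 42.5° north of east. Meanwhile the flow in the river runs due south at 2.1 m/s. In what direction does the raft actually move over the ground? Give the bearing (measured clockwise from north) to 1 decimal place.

060.9°

Taking east as x and north as y: velocity relative to the water = (5.824, 5.337) m/s; the water relative to ground = (0.000, -2.100) m/s.
Velocity relative to ground = (5.824, 5.337) + (0.000, -2.100) = (5.824, 3.237) m/s.
Bearing = atan2(5.82, 3.24) = 60.94° clockwise from north.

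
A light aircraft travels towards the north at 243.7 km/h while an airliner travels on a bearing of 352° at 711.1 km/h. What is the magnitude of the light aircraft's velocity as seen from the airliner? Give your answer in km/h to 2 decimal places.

Taking east as x and north as y: light aircraft velocity = (0.000, 243.700) km/h; airliner velocity = (-98.966, 704.180) km/h.
Velocity of light aircraft relative to airliner = (0.000, 243.700) − (-98.966, 704.180) = (98.966, -460.480) km/h.
Magnitude = |(98.966, -460.480)| = 470.994 km/h.

470.99 km/h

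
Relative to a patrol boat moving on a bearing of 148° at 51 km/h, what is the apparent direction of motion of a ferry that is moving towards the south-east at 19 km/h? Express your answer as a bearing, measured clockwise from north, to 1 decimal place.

Taking east as x and north as y: ferry velocity = (13.435, -13.435) km/h; patrol boat velocity = (27.026, -43.250) km/h.
Velocity of ferry relative to patrol boat = (13.435, -13.435) − (27.026, -43.250) = (-13.591, 29.815) km/h.
Bearing = atan2(-13.59, 29.82) = 335.49° clockwise from north.

335.5°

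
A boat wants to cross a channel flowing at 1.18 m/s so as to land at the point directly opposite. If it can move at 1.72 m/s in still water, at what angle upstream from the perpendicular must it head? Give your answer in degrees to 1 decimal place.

To cancel the current, the upstream component of the boat's velocity must equal the flow: 1.72 sin θ = 1.18.
sin θ = 1.18 / 1.72 = 0.6860.
θ = arcsin(0.6860) = 43.318°.

43.3°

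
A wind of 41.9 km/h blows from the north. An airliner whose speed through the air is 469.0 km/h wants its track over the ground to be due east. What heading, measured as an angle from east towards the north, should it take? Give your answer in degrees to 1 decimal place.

5.1°

The wind pushes perpendicular to the desired track; the heading must have a component into the wind equal to 41.9 km/h: 469.0 sin θ = 41.9.
sin θ = 0.0893, so θ = 5.126°.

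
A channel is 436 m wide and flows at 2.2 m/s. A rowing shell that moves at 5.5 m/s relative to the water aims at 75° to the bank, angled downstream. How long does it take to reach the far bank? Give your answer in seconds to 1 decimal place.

82.1 s

The component of the rowing shell's velocity perpendicular to the bank is 5.5 × sin 75° = 5.313 m/s.
The flow acts along the bank and has no component across it.
Time = 436 / 5.313 = 82.069 s.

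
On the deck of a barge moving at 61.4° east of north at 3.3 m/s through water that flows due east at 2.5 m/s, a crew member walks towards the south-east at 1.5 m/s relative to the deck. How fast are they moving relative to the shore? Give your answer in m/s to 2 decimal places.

In east/north components (m/s): crew member relative to barge = (1.061, -1.061); barge relative to water = (2.897, 1.580); water relative to ground = (2.500, 0.000).
Sum = (6.458, 0.519) m/s.
Speed = |(6.458, 0.519)| = 6.479 m/s.

6.48 m/s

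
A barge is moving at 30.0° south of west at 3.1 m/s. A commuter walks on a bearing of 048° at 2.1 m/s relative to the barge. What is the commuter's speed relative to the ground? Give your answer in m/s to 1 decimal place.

1.1 m/s

Taking east as x and north as y: barge velocity = (-2.685, -1.550) m/s; commuter velocity relative to barge = (1.561, 1.405) m/s.
Velocity relative to ground = (-2.685, -1.550) + (1.561, 1.405) = (-1.124, -0.145) m/s.
Speed = |(-1.124, -0.145)| = 1.133 m/s.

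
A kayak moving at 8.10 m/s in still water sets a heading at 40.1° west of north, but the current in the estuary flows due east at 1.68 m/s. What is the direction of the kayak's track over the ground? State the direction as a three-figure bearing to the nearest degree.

Taking east as x and north as y: velocity relative to the water = (-5.217, 6.196) m/s; the water relative to ground = (1.680, 0.000) m/s.
Velocity relative to ground = (-5.217, 6.196) + (1.680, 0.000) = (-3.537, 6.196) m/s.
Bearing = atan2(-3.54, 6.20) = 330.28° clockwise from north.

330°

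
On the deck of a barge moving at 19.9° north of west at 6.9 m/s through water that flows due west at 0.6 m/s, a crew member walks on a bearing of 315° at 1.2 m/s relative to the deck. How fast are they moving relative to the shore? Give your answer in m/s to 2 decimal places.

In east/north components (m/s): crew member relative to barge = (-0.849, 0.849); barge relative to water = (-6.488, 2.349); water relative to ground = (-0.600, 0.000).
Sum = (-7.937, 3.197) m/s.
Speed = |(-7.937, 3.197)| = 8.556 m/s.

8.56 m/s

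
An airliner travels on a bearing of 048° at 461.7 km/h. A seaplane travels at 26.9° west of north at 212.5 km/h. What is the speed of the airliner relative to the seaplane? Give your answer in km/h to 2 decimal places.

Taking east as x and north as y: airliner velocity = (343.110, 308.938) km/h; seaplane velocity = (-96.142, 189.507) km/h.
Velocity of airliner relative to seaplane = (343.110, 308.938) − (-96.142, 189.507) = (439.252, 119.431) km/h.
Magnitude = |(439.252, 119.431)| = 455.199 km/h.

455.20 km/h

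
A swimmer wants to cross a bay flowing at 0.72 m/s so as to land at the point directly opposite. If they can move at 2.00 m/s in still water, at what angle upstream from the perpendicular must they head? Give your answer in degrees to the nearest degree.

To cancel the current, the upstream component of the swimmer's velocity must equal the flow: 2.00 sin θ = 0.72.
sin θ = 0.72 / 2.00 = 0.3600.
θ = arcsin(0.3600) = 21.100°.

21°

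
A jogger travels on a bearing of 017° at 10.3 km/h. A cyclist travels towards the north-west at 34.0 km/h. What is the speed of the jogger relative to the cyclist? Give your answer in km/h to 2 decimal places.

30.55 km/h

Taking east as x and north as y: jogger velocity = (3.011, 9.850) km/h; cyclist velocity = (-24.042, 24.042) km/h.
Velocity of jogger relative to cyclist = (3.011, 9.850) − (-24.042, 24.042) = (27.053, -14.192) km/h.
Magnitude = |(27.053, -14.192)| = 30.550 km/h.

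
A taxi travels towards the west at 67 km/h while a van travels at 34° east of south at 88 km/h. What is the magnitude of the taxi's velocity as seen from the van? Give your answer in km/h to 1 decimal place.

137.2 km/h

Taking east as x and north as y: taxi velocity = (-67.000, 0.000) km/h; van velocity = (49.209, -72.955) km/h.
Velocity of taxi relative to van = (-67.000, 0.000) − (49.209, -72.955) = (-116.209, 72.955) km/h.
Magnitude = |(-116.209, 72.955)| = 137.212 km/h.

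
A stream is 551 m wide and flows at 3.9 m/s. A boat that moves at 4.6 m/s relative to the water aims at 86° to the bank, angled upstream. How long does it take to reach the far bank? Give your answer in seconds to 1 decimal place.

120.1 s

The component of the boat's velocity perpendicular to the bank is 4.6 × sin 86° = 4.589 m/s.
The flow acts along the bank and has no component across it.
Time = 551 / 4.589 = 120.075 s.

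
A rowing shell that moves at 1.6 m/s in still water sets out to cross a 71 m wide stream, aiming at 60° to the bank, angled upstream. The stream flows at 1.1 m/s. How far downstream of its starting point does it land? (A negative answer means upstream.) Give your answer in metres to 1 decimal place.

15.4 m

Perpendicular speed = 1.386 m/s; crossing time = 71 / 1.386 = 51.240 s.
Net downstream speed = 0.300 m/s.
Drift = 0.300 × 51.240 = 15.372 m (downstream).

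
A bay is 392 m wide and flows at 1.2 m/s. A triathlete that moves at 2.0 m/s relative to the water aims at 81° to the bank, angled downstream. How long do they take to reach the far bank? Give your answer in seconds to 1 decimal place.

198.4 s

The component of the triathlete's velocity perpendicular to the bank is 2.0 × sin 81° = 1.975 m/s.
The flow acts along the bank and has no component across it.
Time = 392 / 1.975 = 198.443 s.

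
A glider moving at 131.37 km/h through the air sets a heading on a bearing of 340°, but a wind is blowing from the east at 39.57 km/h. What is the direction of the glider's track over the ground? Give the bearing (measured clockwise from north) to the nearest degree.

Taking east as x and north as y: velocity relative to the air = (-44.931, 123.447) km/h; the air relative to ground = (-39.570, 0.000) km/h.
Velocity relative to ground = (-44.931, 123.447) + (-39.570, 0.000) = (-84.501, 123.447) km/h.
Bearing = atan2(-84.50, 123.45) = 325.61° clockwise from north.

326°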